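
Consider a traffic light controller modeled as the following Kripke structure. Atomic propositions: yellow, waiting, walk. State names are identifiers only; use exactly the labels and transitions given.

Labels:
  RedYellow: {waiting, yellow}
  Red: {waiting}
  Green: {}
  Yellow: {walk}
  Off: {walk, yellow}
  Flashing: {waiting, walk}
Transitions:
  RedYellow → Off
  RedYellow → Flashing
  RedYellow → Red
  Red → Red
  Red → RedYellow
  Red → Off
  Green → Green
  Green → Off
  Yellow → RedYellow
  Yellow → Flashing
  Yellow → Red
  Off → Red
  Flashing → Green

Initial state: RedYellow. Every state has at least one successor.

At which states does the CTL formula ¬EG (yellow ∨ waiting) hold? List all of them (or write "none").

States satisfying yellow ∨ waiting: {RedYellow, Red, Off, Flashing}.
States satisfying EG (yellow ∨ waiting): {RedYellow, Red, Off}.
States satisfying ¬EG (yellow ∨ waiting): {Green, Yellow, Flashing}.

{Green, Yellow, Flashing}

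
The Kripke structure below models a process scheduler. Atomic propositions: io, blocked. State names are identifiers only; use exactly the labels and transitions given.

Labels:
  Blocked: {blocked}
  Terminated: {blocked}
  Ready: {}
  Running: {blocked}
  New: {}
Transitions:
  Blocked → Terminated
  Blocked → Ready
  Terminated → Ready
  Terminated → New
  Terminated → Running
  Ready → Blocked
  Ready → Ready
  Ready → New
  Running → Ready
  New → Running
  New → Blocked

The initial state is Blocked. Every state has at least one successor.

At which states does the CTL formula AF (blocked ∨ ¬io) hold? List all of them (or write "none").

States satisfying blocked ∨ ¬io: {Blocked, Terminated, Ready, Running, New}.
States satisfying AF (blocked ∨ ¬io): {Blocked, Terminated, Ready, Running, New}.

{Blocked, Terminated, Ready, Running, New}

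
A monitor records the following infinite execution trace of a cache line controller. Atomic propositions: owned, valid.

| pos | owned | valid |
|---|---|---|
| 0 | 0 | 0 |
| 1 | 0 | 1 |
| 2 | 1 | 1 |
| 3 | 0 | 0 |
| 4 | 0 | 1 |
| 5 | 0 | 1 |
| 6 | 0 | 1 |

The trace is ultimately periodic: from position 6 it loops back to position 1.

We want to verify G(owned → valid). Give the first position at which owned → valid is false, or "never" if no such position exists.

owned → valid holds at every position 0..6, and those are all the positions the trace ever visits, so the invariant G(owned → valid) is never violated.

never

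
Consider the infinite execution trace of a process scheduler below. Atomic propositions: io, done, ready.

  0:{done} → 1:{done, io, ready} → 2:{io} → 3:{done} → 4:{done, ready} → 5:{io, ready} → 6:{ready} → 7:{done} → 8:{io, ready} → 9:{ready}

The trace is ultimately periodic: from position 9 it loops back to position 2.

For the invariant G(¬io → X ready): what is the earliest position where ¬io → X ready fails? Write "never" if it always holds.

Check ¬io → X ready at each position in order: 0 ✓, 1 ✓, 2 ✓, 3 ✓, 4 ✓, 5 ✓.
At position 6 the labels are {ready} and the next position 7 has {done}, so ¬io → X ready is false there. This is the first violation.

6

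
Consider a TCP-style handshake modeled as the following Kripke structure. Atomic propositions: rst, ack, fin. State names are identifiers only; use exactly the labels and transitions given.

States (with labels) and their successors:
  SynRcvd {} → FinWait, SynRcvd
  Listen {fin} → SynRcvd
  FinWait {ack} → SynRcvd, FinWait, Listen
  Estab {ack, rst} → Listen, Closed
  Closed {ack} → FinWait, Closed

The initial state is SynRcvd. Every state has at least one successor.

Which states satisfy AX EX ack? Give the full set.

States satisfying EX ack: {SynRcvd, FinWait, Estab, Closed}.
States satisfying AX EX ack: {SynRcvd, Listen, Closed}.

{SynRcvd, Listen, Closed}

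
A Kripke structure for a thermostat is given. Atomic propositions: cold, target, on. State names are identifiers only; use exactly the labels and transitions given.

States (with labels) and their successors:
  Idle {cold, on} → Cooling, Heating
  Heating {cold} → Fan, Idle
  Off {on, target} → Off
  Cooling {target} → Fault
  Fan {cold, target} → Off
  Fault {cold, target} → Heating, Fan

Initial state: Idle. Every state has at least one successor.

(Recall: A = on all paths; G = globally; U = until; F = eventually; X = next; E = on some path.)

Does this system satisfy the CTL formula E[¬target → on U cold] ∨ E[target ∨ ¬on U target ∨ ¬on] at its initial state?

Yes

States satisfying ¬target → on: {Idle, Off, Cooling, Fan, Fault}.
States satisfying cold: {Idle, Heating, Fan, Fault}.
States satisfying E[¬target → on U cold]: {Idle, Heating, Cooling, Fan, Fault}.
States satisfying target ∨ ¬on: {Heating, Off, Cooling, Fan, Fault}.
States satisfying E[target ∨ ¬on U target ∨ ¬on]: {Heating, Off, Cooling, Fan, Fault}.
States satisfying E[¬target → on U cold] ∨ E[target ∨ ¬on U target ∨ ¬on]: {Idle, Heating, Off, Cooling, Fan, Fault}.
Idle ∈ Sat(E[¬target → on U cold] ∨ E[target ∨ ¬on U target ∨ ¬on]).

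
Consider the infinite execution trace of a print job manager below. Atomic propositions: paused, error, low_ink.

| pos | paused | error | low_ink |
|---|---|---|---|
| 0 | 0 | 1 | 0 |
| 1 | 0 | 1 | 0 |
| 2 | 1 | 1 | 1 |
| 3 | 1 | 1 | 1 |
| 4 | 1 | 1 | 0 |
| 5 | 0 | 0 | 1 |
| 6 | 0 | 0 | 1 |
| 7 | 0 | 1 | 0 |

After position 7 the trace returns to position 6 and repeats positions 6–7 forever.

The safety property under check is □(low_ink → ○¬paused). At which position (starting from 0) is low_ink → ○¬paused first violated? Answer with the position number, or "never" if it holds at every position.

2

Check low_ink → ○¬paused at each position in order: 0 ✓, 1 ✓.
At position 2 the labels are {error, low_ink, paused} and the next position 3 has {error, low_ink, paused}, so low_ink → ○¬paused is false there. This is the first violation.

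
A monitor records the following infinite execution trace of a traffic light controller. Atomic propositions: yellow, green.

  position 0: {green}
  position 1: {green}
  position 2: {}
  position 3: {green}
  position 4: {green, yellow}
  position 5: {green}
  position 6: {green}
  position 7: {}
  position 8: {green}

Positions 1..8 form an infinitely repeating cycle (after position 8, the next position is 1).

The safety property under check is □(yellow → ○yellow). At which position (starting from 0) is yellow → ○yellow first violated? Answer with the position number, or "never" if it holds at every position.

4

Check yellow → ○yellow at each position in order: 0 ✓, 1 ✓, 2 ✓, 3 ✓.
At position 4 the labels are {green, yellow} and the next position 5 has {green}, so yellow → ○yellow is false there. This is the first violation.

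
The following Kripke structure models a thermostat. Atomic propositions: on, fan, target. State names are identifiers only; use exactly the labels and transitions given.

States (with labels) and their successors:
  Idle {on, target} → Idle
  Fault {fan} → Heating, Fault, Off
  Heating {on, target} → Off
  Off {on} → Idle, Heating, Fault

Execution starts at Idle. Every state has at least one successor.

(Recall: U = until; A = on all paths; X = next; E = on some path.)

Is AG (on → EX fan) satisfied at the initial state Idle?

Does not hold

States satisfying on → EX fan: {Fault, Off}.
States satisfying AG (on → EX fan): ∅.
Idle is reachable from Idle and violates on → EX fan, so AG fails at Idle.
Idle ∉ Sat(AG (on → EX fan)).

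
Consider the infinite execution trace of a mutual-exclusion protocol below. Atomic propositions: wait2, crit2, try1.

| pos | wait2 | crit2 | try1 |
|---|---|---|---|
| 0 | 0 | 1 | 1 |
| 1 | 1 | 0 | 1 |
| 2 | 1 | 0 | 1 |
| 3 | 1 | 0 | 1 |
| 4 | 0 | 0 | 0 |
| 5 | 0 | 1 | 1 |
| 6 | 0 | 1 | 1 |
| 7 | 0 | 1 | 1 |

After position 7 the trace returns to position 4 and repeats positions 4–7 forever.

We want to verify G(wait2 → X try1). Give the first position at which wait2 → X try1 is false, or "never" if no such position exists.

3

Check wait2 → X try1 at each position in order: 0 ✓, 1 ✓, 2 ✓.
At position 3 the labels are {try1, wait2} and the next position 4 has {}, so wait2 → X try1 is false there. This is the first violation.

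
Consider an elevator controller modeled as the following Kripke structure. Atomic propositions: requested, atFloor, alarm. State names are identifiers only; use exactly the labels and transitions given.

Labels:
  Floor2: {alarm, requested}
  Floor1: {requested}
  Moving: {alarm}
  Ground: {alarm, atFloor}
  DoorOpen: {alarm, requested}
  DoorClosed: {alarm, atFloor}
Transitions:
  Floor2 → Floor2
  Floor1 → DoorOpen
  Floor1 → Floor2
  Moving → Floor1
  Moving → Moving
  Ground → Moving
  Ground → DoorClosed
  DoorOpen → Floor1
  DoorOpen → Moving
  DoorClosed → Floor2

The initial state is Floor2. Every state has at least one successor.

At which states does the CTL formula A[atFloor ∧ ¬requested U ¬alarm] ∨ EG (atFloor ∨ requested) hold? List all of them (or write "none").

{Floor2, Floor1, Ground, DoorOpen, DoorClosed}

States satisfying atFloor ∧ ¬requested: {Ground, DoorClosed}.
States satisfying ¬alarm: {Floor1}.
States satisfying A[atFloor ∧ ¬requested U ¬alarm]: {Floor1}.
States satisfying atFloor ∨ requested: {Floor2, Floor1, Ground, DoorOpen, DoorClosed}.
States satisfying EG (atFloor ∨ requested): {Floor2, Floor1, Ground, DoorOpen, DoorClosed}.
States satisfying A[atFloor ∧ ¬requested U ¬alarm] ∨ EG (atFloor ∨ requested): {Floor2, Floor1, Ground, DoorOpen, DoorClosed}.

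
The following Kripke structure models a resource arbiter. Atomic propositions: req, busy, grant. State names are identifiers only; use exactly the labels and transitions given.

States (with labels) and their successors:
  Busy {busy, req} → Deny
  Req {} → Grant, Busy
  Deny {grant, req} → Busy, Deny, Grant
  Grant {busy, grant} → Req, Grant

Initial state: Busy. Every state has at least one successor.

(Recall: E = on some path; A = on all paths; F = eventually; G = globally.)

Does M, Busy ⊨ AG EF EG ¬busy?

States satisfying EF EG ¬busy: {Busy, Req, Deny, Grant}.
States satisfying AG EF EG ¬busy: {Busy, Req, Deny, Grant}.
Every state reachable from Busy satisfies EF EG ¬busy.
Busy ∈ Sat(AG EF EG ¬busy).

Satisfied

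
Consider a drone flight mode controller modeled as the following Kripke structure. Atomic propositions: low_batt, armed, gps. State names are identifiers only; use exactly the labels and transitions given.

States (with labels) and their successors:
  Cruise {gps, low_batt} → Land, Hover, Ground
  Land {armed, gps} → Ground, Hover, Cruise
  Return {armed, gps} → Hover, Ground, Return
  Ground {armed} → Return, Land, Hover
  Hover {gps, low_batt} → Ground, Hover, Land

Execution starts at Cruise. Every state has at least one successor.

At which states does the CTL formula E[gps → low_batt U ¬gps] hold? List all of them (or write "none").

{Cruise, Ground, Hover}

States satisfying gps → low_batt: {Cruise, Ground, Hover}.
States satisfying ¬gps: {Ground}.
States satisfying E[gps → low_batt U ¬gps]: {Cruise, Ground, Hover}.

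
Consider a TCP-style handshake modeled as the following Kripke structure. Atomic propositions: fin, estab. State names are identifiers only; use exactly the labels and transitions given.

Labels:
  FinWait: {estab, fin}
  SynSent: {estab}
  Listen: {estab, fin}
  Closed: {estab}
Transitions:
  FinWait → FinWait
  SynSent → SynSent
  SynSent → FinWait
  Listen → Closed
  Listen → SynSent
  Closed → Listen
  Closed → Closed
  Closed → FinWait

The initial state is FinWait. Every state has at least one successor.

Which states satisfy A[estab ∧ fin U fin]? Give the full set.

{FinWait, Listen}

States satisfying estab ∧ fin: {FinWait, Listen}.
States satisfying fin: {FinWait, Listen}.
States satisfying A[estab ∧ fin U fin]: {FinWait, Listen}.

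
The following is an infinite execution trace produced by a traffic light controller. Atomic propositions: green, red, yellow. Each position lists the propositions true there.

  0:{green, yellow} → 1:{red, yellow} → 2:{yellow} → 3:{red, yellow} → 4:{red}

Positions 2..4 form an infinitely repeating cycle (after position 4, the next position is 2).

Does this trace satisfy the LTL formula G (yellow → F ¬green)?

yellow → F ¬green holds at every position 0..4, and those are all positions ever visited, so G (yellow → F ¬green) holds.
Positions where yellow holds: 0, 1, 2, 3.
Check F ¬green at each: 0→ok, 1→ok, 2→ok, 3→ok.

Yes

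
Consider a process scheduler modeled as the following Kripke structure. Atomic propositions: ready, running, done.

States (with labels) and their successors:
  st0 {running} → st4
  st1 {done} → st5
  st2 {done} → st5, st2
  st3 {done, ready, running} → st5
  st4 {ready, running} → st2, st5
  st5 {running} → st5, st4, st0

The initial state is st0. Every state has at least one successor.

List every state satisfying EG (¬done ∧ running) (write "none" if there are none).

States satisfying ¬done ∧ running: {st0, st4, st5}.
States satisfying EG (¬done ∧ running): {st0, st4, st5}.

{st0, st4, st5}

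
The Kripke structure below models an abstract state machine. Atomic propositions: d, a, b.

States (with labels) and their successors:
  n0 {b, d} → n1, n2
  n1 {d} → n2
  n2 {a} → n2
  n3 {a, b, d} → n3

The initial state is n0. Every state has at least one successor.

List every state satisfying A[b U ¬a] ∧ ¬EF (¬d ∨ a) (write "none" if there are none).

States satisfying b: {n0, n3}.
States satisfying ¬a: {n0, n1}.
States satisfying A[b U ¬a]: {n0, n1}.
States satisfying ¬d ∨ a: {n2, n3}.
States satisfying EF (¬d ∨ a): {n0, n1, n2, n3}.
States satisfying ¬EF (¬d ∨ a): ∅.
States satisfying A[b U ¬a] ∧ ¬EF (¬d ∨ a): ∅.

none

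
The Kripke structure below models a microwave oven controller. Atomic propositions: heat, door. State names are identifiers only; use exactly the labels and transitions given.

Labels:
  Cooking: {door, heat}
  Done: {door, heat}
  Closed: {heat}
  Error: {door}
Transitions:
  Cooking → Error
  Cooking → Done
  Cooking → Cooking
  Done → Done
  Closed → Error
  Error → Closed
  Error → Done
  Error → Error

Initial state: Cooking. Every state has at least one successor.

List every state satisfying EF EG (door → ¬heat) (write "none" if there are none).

States satisfying EG (door → ¬heat): {Closed, Error}.
States satisfying EF EG (door → ¬heat): {Cooking, Closed, Error}.

{Cooking, Closed, Error}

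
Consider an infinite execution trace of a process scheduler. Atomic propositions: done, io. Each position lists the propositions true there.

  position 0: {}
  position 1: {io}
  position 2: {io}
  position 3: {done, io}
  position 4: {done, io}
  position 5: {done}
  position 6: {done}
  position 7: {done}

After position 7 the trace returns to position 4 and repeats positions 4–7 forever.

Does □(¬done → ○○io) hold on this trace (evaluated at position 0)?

¬done → ○○io holds at every position 0..7, and those are all positions ever visited, so □(¬done → ○○io) holds.
Positions where ¬done holds: 0, 1, 2.
Check ○○io at each: 0→ok, 1→ok, 2→ok.

Yes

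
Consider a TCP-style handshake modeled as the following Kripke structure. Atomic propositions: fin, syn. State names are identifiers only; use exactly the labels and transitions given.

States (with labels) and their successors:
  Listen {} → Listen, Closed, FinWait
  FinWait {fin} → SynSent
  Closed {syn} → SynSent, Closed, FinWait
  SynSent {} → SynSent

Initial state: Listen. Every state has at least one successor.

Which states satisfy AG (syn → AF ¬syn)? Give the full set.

{FinWait, SynSent}

States satisfying syn → AF ¬syn: {Listen, FinWait, SynSent}.
States satisfying AG (syn → AF ¬syn): {FinWait, SynSent}.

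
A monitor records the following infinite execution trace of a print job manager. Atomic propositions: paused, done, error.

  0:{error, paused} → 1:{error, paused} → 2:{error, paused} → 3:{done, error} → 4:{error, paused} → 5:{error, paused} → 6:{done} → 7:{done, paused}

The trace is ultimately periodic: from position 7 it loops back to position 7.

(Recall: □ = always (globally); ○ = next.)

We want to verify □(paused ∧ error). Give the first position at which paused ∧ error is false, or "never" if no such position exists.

Check paused ∧ error at each position in order: 0 ✓, 1 ✓, 2 ✓.
At position 3 the labels are {done, error}, so paused ∧ error is false there. This is the first violation.

3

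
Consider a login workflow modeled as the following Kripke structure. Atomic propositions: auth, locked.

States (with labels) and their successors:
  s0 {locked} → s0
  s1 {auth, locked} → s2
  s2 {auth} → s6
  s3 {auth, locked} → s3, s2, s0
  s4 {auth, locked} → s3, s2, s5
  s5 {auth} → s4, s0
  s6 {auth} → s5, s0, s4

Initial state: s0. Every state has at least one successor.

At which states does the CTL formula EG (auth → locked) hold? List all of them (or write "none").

{s0, s3, s4}

States satisfying auth → locked: {s0, s1, s3, s4}.
States satisfying EG (auth → locked): {s0, s3, s4}.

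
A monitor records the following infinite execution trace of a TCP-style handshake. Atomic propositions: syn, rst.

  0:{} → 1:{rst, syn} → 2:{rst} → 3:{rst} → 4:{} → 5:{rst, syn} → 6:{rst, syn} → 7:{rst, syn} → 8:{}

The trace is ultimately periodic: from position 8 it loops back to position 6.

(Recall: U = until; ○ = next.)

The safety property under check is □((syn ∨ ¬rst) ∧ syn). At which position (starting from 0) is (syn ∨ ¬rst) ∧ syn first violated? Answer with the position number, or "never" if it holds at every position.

At position 0 the labels are {}, so (syn ∨ ¬rst) ∧ syn is false there. This is the first violation.

0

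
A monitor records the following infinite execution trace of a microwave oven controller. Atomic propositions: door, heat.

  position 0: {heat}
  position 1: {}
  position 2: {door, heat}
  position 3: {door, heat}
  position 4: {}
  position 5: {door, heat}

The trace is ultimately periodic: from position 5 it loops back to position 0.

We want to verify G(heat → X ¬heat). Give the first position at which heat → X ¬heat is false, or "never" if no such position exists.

Check heat → X ¬heat at each position in order: 0 ✓, 1 ✓.
At position 2 the labels are {door, heat} and the next position 3 has {door, heat}, so heat → X ¬heat is false there. This is the first violation.

2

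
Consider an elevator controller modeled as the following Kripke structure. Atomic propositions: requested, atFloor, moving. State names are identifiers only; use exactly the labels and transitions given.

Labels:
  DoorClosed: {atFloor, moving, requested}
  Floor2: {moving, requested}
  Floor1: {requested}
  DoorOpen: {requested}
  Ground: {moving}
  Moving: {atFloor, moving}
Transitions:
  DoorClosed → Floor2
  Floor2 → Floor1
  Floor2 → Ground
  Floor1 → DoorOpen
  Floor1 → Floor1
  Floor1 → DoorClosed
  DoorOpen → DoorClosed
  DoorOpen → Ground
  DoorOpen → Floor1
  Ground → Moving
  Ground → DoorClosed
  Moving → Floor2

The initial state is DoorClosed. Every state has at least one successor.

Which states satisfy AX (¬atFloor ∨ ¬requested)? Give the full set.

{DoorClosed, Floor2, Moving}

States satisfying ¬atFloor ∨ ¬requested: {Floor2, Floor1, DoorOpen, Ground, Moving}.
States satisfying AX (¬atFloor ∨ ¬requested): {DoorClosed, Floor2, Moving}.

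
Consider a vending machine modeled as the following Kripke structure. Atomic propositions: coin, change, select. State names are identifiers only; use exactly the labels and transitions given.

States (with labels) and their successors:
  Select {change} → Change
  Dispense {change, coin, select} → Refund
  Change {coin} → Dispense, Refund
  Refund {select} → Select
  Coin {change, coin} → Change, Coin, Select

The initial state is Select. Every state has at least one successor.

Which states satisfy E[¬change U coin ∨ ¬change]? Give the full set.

{Dispense, Change, Refund, Coin}

States satisfying ¬change: {Change, Refund}.
States satisfying coin ∨ ¬change: {Dispense, Change, Refund, Coin}.
States satisfying E[¬change U coin ∨ ¬change]: {Dispense, Change, Refund, Coin}.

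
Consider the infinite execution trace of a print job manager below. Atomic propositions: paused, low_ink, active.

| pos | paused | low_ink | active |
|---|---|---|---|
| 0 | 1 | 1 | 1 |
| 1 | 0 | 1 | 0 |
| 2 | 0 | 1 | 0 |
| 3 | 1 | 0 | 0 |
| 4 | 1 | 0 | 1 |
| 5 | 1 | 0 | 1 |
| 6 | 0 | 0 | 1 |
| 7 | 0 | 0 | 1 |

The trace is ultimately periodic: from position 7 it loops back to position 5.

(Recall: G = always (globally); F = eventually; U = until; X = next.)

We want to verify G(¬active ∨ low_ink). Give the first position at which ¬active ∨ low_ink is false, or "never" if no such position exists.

4

Check ¬active ∨ low_ink at each position in order: 0 ✓, 1 ✓, 2 ✓, 3 ✓.
At position 4 the labels are {active, paused}, so ¬active ∨ low_ink is false there. This is the first violation.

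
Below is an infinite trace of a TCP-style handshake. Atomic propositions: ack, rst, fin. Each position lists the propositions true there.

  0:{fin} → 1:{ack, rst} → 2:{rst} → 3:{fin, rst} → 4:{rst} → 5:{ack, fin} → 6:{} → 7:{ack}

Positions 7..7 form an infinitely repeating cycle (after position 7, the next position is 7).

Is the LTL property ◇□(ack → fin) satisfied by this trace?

Violated

□(ack → fin) is false at every position 0..7, so it never becomes true and ◇□(ack → fin) fails.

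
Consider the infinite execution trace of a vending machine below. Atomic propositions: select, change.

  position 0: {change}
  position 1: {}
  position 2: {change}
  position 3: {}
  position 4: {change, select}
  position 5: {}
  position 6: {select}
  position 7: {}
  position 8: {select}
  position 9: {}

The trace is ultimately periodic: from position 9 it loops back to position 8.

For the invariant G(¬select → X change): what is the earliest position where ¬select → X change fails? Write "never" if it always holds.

At position 0 the labels are {change} and the next position 1 has {}, so ¬select → X change is false there. This is the first violation.

0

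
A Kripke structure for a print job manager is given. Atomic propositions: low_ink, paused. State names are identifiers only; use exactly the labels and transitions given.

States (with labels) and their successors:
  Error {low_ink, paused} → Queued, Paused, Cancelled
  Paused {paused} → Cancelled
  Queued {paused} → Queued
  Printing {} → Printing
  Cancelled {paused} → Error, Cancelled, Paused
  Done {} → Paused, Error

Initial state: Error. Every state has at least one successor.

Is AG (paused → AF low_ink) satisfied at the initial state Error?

No

States satisfying paused → AF low_ink: {Error, Printing, Done}.
States satisfying AG (paused → AF low_ink): {Printing}.
Cancelled is reachable from Error and violates paused → AF low_ink, so AG fails at Error.
Error ∉ Sat(AG (paused → AF low_ink)).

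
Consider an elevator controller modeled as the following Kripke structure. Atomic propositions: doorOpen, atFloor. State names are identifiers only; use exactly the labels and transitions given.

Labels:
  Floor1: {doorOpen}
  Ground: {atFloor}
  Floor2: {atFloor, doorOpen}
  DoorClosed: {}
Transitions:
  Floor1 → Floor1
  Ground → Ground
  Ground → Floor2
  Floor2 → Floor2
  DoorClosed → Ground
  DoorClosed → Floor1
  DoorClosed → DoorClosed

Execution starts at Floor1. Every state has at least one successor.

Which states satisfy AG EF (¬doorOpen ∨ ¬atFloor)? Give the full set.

{Floor1}

States satisfying EF (¬doorOpen ∨ ¬atFloor): {Floor1, Ground, DoorClosed}.
States satisfying AG EF (¬doorOpen ∨ ¬atFloor): {Floor1}.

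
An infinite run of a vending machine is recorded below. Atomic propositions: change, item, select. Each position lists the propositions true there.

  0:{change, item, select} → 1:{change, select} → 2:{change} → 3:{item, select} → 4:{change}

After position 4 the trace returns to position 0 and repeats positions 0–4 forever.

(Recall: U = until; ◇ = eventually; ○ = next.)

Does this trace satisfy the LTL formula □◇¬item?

Satisfied

◇¬item holds at every position 0..4, and those are all positions ever visited, so □◇¬item holds.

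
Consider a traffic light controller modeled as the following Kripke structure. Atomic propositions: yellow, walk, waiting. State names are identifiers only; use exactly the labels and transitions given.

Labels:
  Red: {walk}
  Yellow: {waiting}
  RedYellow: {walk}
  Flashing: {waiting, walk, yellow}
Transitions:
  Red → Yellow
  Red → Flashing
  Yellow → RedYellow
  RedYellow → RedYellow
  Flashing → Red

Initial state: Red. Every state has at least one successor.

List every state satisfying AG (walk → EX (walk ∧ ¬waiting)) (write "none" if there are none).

{Yellow, RedYellow}

States satisfying walk → EX (walk ∧ ¬waiting): {Yellow, RedYellow, Flashing}.
States satisfying AG (walk → EX (walk ∧ ¬waiting)): {Yellow, RedYellow}.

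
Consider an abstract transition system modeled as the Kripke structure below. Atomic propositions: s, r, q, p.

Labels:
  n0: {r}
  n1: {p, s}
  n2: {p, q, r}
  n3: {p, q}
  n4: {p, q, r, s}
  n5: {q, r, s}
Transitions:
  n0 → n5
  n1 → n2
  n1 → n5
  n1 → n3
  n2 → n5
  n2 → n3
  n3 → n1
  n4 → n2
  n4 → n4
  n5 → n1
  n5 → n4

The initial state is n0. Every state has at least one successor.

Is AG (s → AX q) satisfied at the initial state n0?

States satisfying s → AX q: {n0, n1, n2, n3, n4}.
States satisfying AG (s → AX q): ∅.
n5 is reachable from n0 and violates s → AX q, so AG fails at n0.
n0 ∉ Sat(AG (s → AX q)).

Violated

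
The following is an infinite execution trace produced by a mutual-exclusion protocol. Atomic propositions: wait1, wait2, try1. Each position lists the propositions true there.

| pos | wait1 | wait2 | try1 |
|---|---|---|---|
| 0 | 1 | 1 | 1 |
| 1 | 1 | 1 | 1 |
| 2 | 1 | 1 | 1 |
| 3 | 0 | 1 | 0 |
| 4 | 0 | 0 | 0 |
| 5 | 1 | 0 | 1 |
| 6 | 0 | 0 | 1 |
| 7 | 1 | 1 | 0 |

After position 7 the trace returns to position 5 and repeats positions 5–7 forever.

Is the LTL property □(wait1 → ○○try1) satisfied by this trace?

Violated

wait1 → ○○try1 must hold at every position from 0 onward. It fails at position 1, so □(wait1 → ○○try1) is false.
Positions where wait1 holds: 0, 1, 2, 5, 7.
Check ○○try1 at each: 0→ok, 1→fails, 2→fails, 5→fails, 7→ok.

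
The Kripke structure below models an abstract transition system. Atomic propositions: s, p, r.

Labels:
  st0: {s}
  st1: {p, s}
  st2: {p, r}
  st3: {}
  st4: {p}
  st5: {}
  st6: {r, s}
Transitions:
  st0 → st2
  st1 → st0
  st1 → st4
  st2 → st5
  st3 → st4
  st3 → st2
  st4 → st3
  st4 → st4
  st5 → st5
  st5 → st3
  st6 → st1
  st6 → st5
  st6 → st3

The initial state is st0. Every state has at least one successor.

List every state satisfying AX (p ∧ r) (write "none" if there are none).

{st0}

States satisfying p ∧ r: {st2}.
States satisfying AX (p ∧ r): {st0}.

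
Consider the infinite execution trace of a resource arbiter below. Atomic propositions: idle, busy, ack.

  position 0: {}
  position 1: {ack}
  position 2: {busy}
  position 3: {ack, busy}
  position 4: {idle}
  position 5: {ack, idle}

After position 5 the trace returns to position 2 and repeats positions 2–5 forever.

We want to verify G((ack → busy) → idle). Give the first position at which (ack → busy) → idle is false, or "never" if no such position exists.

At position 0 the labels are {}, so (ack → busy) → idle is false there. This is the first violation.

0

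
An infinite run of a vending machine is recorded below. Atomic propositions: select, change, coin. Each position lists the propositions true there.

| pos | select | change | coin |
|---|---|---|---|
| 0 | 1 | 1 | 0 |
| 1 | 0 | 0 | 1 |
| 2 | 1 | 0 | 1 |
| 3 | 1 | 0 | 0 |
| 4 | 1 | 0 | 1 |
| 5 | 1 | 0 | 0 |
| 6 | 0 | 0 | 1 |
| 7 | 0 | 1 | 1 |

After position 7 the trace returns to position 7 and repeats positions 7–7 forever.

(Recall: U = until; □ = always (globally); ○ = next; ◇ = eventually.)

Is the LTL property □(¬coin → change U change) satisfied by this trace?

¬coin → change U change must hold at every position from 0 onward. It fails at position 3, so □(¬coin → change U change) is false.
Positions where ¬coin holds: 0, 3, 5.
Check change U change at each: 0→ok, 3→fails, 5→fails.

Does not hold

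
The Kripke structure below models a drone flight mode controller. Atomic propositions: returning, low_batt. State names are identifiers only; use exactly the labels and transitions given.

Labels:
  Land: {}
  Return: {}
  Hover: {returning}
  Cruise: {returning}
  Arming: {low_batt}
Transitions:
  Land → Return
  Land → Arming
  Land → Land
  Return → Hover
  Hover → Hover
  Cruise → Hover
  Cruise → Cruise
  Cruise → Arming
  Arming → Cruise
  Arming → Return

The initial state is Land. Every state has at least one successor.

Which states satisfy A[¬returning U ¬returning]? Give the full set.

{Land, Return, Arming}

States satisfying ¬returning: {Land, Return, Arming}.
States satisfying A[¬returning U ¬returning]: {Land, Return, Arming}.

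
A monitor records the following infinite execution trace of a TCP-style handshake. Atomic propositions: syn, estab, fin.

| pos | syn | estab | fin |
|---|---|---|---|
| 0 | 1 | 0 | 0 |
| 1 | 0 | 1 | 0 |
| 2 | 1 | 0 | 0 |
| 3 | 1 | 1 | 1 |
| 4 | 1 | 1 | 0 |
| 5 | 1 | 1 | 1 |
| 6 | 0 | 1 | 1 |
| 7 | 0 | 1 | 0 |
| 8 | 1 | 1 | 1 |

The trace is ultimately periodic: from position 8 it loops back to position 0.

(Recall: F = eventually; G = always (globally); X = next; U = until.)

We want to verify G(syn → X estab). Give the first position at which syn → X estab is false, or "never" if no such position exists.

Check syn → X estab at each position in order: 0 ✓, 1 ✓, 2 ✓, 3 ✓, 4 ✓, 5 ✓, 6 ✓, 7 ✓.
At position 8 the labels are {estab, fin, syn} and the next position 0 has {syn}, so syn → X estab is false there. This is the first violation.

8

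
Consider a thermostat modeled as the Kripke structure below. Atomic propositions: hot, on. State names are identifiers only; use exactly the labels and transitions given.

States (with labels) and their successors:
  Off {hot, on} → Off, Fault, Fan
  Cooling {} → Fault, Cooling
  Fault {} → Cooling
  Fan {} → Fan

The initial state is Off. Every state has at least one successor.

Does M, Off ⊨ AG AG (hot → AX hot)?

States satisfying AG (hot → AX hot): {Cooling, Fault, Fan}.
States satisfying AG AG (hot → AX hot): {Cooling, Fault, Fan}.
Off is reachable from Off and violates AG (hot → AX hot), so AG fails at Off.
Off ∉ Sat(AG AG (hot → AX hot)).

Violated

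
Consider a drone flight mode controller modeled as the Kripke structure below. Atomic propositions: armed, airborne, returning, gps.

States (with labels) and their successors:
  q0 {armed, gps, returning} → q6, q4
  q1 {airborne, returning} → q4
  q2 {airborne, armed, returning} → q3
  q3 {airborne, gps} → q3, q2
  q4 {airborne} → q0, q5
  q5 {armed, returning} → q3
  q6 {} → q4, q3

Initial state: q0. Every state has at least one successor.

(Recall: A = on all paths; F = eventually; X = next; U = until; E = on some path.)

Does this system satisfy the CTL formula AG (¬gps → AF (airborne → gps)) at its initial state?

Holds

States satisfying ¬gps → AF (airborne → gps): {q0, q1, q2, q3, q4, q5, q6}.
States satisfying AG (¬gps → AF (airborne → gps)): {q0, q1, q2, q3, q4, q5, q6}.
Every state reachable from q0 satisfies ¬gps → AF (airborne → gps).
q0 ∈ Sat(AG (¬gps → AF (airborne → gps))).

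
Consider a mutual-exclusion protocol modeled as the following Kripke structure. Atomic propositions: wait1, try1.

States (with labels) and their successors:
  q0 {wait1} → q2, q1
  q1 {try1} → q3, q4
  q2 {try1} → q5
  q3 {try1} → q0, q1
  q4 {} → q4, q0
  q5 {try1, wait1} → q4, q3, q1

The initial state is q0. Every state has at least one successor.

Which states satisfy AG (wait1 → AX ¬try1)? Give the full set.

none

States satisfying wait1 → AX ¬try1: {q1, q2, q3, q4}.
States satisfying AG (wait1 → AX ¬try1): ∅.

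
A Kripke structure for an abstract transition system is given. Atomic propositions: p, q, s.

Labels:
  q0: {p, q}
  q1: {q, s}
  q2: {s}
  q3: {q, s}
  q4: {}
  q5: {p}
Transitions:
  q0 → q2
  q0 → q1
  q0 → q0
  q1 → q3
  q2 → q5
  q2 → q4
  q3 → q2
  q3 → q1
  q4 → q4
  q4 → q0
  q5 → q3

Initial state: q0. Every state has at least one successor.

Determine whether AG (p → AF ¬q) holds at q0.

States satisfying p → AF ¬q: {q1, q2, q3, q4, q5}.
States satisfying AG (p → AF ¬q): ∅.
q0 is reachable from q0 and violates p → AF ¬q, so AG fails at q0.
q0 ∉ Sat(AG (p → AF ¬q)).

Violated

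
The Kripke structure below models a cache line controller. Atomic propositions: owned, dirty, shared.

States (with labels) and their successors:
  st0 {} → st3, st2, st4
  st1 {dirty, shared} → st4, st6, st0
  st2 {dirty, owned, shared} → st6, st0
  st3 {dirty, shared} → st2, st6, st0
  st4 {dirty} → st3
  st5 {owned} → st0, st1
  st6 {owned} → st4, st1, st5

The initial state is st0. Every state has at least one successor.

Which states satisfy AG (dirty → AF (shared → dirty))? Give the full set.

States satisfying dirty → AF (shared → dirty): {st0, st1, st2, st3, st4, st5, st6}.
States satisfying AG (dirty → AF (shared → dirty)): {st0, st1, st2, st3, st4, st5, st6}.

{st0, st1, st2, st3, st4, st5, st6}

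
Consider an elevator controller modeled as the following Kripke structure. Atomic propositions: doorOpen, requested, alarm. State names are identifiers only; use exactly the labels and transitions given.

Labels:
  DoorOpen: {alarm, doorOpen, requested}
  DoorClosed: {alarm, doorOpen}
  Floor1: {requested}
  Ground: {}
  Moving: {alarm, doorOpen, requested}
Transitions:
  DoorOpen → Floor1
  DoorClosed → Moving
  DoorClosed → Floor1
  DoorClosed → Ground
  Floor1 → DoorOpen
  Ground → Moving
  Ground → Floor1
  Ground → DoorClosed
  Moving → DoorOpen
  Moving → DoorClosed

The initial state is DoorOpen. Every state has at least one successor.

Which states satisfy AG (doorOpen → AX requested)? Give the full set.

{DoorOpen, Floor1}

States satisfying doorOpen → AX requested: {DoorOpen, Floor1, Ground}.
States satisfying AG (doorOpen → AX requested): {DoorOpen, Floor1}.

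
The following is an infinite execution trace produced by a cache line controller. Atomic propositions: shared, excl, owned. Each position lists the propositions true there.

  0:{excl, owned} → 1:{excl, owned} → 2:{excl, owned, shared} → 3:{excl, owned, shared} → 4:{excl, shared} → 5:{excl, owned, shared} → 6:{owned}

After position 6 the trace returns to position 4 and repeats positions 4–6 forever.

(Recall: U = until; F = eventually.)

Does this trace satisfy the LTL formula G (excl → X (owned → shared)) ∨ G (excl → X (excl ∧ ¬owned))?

No

excl → X (owned → shared) must hold at every position from 0 onward. It fails at position 0, so G (excl → X (owned → shared)) is false.
Positions where excl holds: 0, 1, 2, 3, 4, 5.
Check X (owned → shared) at each: 0→fails, 1→ok, 2→ok, 3→ok, 4→ok, 5→fails.
excl → X (excl ∧ ¬owned) must hold at every position from 0 onward. It fails at position 0, so G (excl → X (excl ∧ ¬owned)) is false.
Positions where excl holds: 0, 1, 2, 3, 4, 5.
Check X (excl ∧ ¬owned) at each: 0→fails, 1→fails, 2→fails, 3→ok, 4→fails, 5→fails.
At position 0: G (excl → X (owned → shared)) is false; G (excl → X (excl ∧ ¬owned)) is false; so G (excl → X (owned → shared)) ∨ G (excl → X (excl ∧ ¬owned)) is false.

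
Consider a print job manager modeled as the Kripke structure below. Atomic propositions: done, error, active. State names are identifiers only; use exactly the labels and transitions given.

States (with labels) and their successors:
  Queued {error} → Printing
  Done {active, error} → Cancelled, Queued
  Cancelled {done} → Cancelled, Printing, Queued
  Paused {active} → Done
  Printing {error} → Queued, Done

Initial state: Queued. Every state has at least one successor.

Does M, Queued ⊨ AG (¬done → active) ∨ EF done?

Holds

States satisfying ¬done → active: {Done, Cancelled, Paused}.
States satisfying AG (¬done → active): ∅.
States satisfying done: {Cancelled}.
States satisfying EF done: {Queued, Done, Cancelled, Paused, Printing}.
States satisfying AG (¬done → active) ∨ EF done: {Queued, Done, Cancelled, Paused, Printing}.
Queued ∈ Sat(AG (¬done → active) ∨ EF done).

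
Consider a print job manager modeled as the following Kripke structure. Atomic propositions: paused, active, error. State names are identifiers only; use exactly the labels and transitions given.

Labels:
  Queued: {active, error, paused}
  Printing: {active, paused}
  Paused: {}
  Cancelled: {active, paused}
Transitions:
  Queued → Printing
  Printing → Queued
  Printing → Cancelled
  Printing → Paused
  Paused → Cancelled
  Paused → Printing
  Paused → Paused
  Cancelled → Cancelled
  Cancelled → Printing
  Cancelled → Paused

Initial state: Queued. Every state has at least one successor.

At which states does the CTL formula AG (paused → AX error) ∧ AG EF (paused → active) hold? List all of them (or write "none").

States satisfying paused → AX error: {Paused}.
States satisfying AG (paused → AX error): ∅.
States satisfying EF (paused → active): {Queued, Printing, Paused, Cancelled}.
States satisfying AG EF (paused → active): {Queued, Printing, Paused, Cancelled}.
States satisfying AG (paused → AX error) ∧ AG EF (paused → active): ∅.

none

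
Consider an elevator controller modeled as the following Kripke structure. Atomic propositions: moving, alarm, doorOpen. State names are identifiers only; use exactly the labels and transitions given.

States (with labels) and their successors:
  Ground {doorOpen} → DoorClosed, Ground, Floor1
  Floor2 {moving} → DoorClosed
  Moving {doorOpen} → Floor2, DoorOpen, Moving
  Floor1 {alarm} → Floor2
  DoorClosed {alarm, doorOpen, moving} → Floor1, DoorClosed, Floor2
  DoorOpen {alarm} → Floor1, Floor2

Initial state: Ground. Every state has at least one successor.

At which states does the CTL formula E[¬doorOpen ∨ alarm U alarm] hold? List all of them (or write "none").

{Floor2, Floor1, DoorClosed, DoorOpen}

States satisfying ¬doorOpen ∨ alarm: {Floor2, Floor1, DoorClosed, DoorOpen}.
States satisfying alarm: {Floor1, DoorClosed, DoorOpen}.
States satisfying E[¬doorOpen ∨ alarm U alarm]: {Floor2, Floor1, DoorClosed, DoorOpen}.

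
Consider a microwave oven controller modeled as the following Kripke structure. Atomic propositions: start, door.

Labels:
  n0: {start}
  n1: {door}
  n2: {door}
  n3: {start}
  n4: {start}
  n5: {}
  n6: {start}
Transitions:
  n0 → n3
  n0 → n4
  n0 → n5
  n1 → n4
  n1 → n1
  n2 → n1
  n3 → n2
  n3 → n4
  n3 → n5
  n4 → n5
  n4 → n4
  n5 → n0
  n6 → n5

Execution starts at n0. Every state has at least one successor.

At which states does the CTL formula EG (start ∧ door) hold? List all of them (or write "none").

none

States satisfying start ∧ door: ∅.
States satisfying EG (start ∧ door): ∅.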